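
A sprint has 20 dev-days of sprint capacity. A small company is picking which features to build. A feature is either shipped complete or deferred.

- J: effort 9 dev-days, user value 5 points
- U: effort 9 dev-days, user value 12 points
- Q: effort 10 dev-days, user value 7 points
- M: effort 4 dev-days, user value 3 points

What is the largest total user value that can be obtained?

19

Allowing fractional choices, the relaxed optimum would be about 19.9, but features are indivisible.
U + M: effort 9 + 4 = 13 ≤ 20, user value 12 + 3 = 15.
U + Q: effort 9 + 10 = 19 ≤ 20, user value 12 + 7 = 19.
J + U: effort 9 + 9 = 18 ≤ 20, user value 5 + 12 = 17.
Best is U and Q with total user value 19.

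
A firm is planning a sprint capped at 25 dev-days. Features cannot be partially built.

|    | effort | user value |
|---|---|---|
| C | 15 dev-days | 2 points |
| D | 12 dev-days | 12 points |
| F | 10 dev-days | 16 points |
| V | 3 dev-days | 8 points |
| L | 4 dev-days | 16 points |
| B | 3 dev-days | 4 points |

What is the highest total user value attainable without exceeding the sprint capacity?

Treat it as a binary knapsack problem.
Take F, V, L, and B: effort 10 + 3 + 4 + 3 = 20 ≤ 25, user value 16 + 8 + 16 + 4 = 44.
No other feasible combination does better.

44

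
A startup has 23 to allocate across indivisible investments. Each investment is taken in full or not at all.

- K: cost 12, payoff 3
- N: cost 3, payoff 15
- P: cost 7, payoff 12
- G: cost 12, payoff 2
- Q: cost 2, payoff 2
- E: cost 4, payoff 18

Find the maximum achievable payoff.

47

This is an integer program with binary decision variables.
Take N, P, Q, and E: cost 3 + 7 + 2 + 4 = 16 ≤ 23, payoff 15 + 12 + 2 + 18 = 47.
No other feasible combination does better.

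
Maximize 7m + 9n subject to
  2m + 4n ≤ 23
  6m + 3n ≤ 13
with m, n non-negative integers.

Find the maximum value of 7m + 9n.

(m,n)=(0,4) is feasible, giving 36.
(m,n)=(0,3) is feasible, giving 27.
The best lattice point is (0,4), giving 36.

36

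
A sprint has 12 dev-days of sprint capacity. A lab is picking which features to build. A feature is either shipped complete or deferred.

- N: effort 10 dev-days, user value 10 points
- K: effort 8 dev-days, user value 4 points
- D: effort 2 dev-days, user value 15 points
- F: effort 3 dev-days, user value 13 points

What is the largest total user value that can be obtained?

28

Take D and F: effort 2 + 3 = 5 ≤ 12, user value 15 + 13 = 28.
No other feasible combination does better.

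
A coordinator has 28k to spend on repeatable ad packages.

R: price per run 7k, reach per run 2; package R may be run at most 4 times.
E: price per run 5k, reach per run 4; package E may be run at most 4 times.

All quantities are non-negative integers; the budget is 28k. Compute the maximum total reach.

18

This is a bounded integer knapsack.
Take 1×R and 4×E: price 27 ≤ 28, reach 1·2 + 4·4 = 18.
E has the best ratio (4/5) and is taken to its limit of 4; remaining capacity is filled optimally with the others.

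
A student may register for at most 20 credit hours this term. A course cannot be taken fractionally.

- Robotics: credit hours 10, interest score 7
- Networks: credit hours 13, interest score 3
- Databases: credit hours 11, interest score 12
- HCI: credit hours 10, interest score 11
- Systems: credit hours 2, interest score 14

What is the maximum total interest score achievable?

Allowing fractional choices, the relaxed optimum would be about 33.7, but courses are indivisible.
Robotics + Systems: credit hours 10 + 2 = 12 ≤ 20, interest score 7 + 14 = 21.
HCI + Systems: credit hours 10 + 2 = 12 ≤ 20, interest score 11 + 14 = 25.
Databases + Systems: credit hours 11 + 2 = 13 ≤ 20, interest score 12 + 14 = 26.
Best is Databases and Systems with total interest score 26.

26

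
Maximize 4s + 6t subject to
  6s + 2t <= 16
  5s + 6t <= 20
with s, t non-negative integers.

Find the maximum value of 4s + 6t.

18

(s,t)=(0,3): 6·0+2·3=6≤16, 5·0+6·3=18≤20, objective 18.
(s,t)=(1,2): 6·1+2·2=10≤16, 5·1+6·2=17≤20, objective 16.
(s,t)=(0,2): 6·0+2·2=4≤16, 5·0+6·2=12≤20, objective 12.
The best lattice point is (0,3), giving 18.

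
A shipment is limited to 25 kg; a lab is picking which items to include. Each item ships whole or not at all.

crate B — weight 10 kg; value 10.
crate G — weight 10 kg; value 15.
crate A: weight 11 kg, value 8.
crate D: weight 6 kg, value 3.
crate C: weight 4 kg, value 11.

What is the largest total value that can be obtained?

This is an integer program with binary decision variables.
Allowing fractional choices, the relaxed optimum would be about 36.7, but items are indivisible.
crate G + crate A + crate C: weight 10 + 11 + 4 = 25 ≤ 25, value 15 + 8 + 11 = 34.
crate G + crate D + crate C: weight 10 + 6 + 4 = 20 ≤ 25, value 15 + 3 + 11 = 29.
crate B + crate G + crate C: weight 10 + 10 + 4 = 24 ≤ 25, value 10 + 15 + 11 = 36.
Best is crate B, crate G, and crate C with total value 36.

36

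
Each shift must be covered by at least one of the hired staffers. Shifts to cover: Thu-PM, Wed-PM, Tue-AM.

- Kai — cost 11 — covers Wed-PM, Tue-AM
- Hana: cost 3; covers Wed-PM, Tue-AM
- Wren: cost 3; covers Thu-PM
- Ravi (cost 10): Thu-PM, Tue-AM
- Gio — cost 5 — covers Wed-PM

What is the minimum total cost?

This is an integer covering problem.
Choose Hana and Wren: together they cover Thu-PM, Wed-PM, Tue-AM — every shift.
Total cost: 3 + 3 = 6.
No cover costs less than 6.

6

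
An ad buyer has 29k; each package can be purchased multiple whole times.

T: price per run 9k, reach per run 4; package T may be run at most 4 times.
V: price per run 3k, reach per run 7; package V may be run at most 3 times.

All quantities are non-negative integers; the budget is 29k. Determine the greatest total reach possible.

V has the best ratio (7/3); taking only V gives at most 3×7 = 21 (stopped by the supply cap of 3).
Mixing does better — 2×T and 3×V: price 27 ≤ 29, reach 2·4 + 3·7 = 29.

29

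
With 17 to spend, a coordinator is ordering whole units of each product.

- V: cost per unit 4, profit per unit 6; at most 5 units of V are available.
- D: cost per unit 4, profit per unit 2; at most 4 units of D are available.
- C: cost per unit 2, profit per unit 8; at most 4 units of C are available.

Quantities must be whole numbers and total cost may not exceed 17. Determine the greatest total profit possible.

This is a bounded integer knapsack.
Take 2×V and 4×C: cost 16 ≤ 17, profit 2·6 + 4·8 = 44.
C has the best ratio (8/2) and is taken to its limit of 4; remaining capacity is filled optimally with the others.

44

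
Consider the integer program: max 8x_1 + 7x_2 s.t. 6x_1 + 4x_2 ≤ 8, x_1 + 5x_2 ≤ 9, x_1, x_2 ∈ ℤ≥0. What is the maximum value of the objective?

Relaxing integrality, the LP optimum is 13.62 at (x_1,x_2) = (0.154, 1.77), which is not an integer point.
(x_1,x_2)=(1,0): 6·1+4·0=6≤8, 1·1+5·0=1≤9, objective 8.
(x_1,x_2)=(0,1): 6·0+4·1=4≤8, 1·0+5·1=5≤9, objective 7.
The best lattice point is (1,0), giving 8.

8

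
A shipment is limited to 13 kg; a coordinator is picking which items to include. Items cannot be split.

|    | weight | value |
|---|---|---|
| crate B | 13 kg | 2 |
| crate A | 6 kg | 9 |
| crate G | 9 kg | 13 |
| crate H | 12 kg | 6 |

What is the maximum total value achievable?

13

crate H: weight 12 ≤ 13, value 6.
crate A: weight 6 ≤ 13, value 9.
crate G: weight 9 ≤ 13, value 13.
Best is crate G with total value 13.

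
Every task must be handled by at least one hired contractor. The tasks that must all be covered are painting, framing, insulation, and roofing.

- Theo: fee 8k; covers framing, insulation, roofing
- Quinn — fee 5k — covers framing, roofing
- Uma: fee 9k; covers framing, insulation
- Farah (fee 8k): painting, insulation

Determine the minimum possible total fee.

This is an integer covering problem.
Choose Quinn and Farah: together they cover painting, framing, insulation, roofing — every task.
Total fee: 5 + 8 = 13.
No cover costs less than 13.

13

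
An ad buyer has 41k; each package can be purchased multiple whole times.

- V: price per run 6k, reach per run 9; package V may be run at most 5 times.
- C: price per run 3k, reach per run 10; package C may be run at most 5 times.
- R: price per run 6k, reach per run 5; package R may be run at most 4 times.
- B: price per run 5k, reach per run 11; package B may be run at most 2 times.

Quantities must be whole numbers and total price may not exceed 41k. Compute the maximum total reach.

90

C has the best ratio (10/3); taking only C gives at most 5×10 = 50 (stopped by the supply cap of 5).
Mixing does better — 2×V, 5×C, and 2×B: price 37 ≤ 41, reach 2·9 + 5·10 + 2·11 = 90.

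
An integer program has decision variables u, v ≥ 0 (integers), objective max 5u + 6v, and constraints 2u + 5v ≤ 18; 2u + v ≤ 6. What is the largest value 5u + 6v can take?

(u,v)=(1,3) is feasible, giving 23.
(u,v)=(2,2) is feasible, giving 22.
(u,v)=(0,3) is feasible, giving 18.
(u,v)=(1,2) is feasible, giving 17.
No feasible integer point exceeds 23.

23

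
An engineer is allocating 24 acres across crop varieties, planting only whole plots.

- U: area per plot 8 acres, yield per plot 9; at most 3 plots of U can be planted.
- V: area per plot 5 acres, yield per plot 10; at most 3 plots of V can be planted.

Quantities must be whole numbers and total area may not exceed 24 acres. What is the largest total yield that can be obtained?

This is a bounded integer knapsack.
Take 1×U and 3×V: area 23 ≤ 24, yield 1·9 + 3·10 = 39.
V has the best ratio (10/5) and is taken to its limit of 3; remaining capacity is filled optimally with the others.

39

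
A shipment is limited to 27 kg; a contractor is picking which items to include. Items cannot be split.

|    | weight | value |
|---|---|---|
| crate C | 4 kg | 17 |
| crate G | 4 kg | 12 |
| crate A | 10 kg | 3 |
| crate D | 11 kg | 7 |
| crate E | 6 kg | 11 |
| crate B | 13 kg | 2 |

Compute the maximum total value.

Allowing fractional choices, the relaxed optimum would be about 47.6, but items are indivisible.
crate C + crate G + crate D + crate E: weight 4 + 4 + 11 + 6 = 25 ≤ 27, value 17 + 12 + 7 + 11 = 47.
crate C + crate G + crate A + crate E: weight 4 + 4 + 10 + 6 = 24 ≤ 27, value 17 + 12 + 3 + 11 = 43.
crate C + crate G + crate E + crate B: weight 4 + 4 + 6 + 13 = 27 ≤ 27, value 17 + 12 + 11 + 2 = 42.
Best is crate C, crate G, crate D, and crate E with total value 47.

47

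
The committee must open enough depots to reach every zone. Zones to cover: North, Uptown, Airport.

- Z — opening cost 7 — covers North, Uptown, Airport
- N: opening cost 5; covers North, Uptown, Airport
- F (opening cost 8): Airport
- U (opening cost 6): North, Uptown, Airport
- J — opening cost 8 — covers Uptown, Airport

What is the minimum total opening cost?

5

N alone covers North, Uptown, Airport — every zone.
Total opening cost: 5.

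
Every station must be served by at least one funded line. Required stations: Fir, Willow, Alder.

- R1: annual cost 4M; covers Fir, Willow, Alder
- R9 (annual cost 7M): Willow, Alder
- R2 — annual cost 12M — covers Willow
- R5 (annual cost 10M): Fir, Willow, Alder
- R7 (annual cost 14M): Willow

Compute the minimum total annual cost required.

4

This is a weighted set-cover instance.
R1 alone covers Fir, Willow, Alder — every station.
Total annual cost: 4.
No cover costs less than 4.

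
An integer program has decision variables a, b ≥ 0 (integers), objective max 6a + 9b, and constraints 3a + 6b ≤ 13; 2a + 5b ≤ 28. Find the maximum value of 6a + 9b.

Relaxing integrality, the LP optimum is 26.00 at (a,b) = (4.33, 0), which is not an integer point.
(a,b)=(4,0): 3·4+6·0=12≤13, 2·4+5·0=8≤28, objective 24.
(a,b)=(3,0): 3·3+6·0=9≤13, 2·3+5·0=6≤28, objective 18.
No feasible integer point exceeds 24.

24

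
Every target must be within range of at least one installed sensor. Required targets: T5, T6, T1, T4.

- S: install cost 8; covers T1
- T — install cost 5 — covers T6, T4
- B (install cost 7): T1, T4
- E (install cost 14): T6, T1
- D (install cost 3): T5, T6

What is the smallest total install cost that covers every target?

This is an integer covering problem.
Choose B and D: together they cover T5, T6, T1, T4 — every target.
Total install cost: 7 + 3 = 10.
No cover costs less than 10.

10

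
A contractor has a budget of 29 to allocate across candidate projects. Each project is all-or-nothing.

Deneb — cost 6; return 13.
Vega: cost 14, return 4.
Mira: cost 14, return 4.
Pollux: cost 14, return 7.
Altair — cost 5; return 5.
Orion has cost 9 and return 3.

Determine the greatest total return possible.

Treat it as a binary knapsack problem.
Deneb + Pollux + Altair: cost 6 + 14 + 5 = 25 ≤ 29, return 13 + 7 + 5 = 25.
Deneb + Pollux + Orion: cost 6 + 14 + 9 = 29 ≤ 29, return 13 + 7 + 3 = 23.
Deneb + Vega + Altair: cost 6 + 14 + 5 = 25 ≤ 29, return 13 + 4 + 5 = 22.
Best is Deneb, Pollux, and Altair with total return 25.

25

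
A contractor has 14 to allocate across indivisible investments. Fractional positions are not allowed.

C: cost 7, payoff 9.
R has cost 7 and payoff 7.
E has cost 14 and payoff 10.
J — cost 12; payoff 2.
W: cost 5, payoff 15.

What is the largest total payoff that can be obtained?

Allowing fractional choices, the relaxed optimum would be about 26.0, but investments are indivisible.
R + W: cost 7 + 5 = 12 ≤ 14, payoff 7 + 15 = 22.
C + W: cost 7 + 5 = 12 ≤ 14, payoff 9 + 15 = 24.
Best is C and W with total payoff 24.

24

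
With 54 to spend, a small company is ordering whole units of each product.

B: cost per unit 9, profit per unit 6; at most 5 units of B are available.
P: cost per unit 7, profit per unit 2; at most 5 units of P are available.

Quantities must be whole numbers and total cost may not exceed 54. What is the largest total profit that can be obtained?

32

Take 5×B and 1×P: cost 52 ≤ 54, profit 5·6 + 1·2 = 32.
B has the best ratio (6/9) and is taken to its limit of 5; remaining capacity is filled optimally with the others.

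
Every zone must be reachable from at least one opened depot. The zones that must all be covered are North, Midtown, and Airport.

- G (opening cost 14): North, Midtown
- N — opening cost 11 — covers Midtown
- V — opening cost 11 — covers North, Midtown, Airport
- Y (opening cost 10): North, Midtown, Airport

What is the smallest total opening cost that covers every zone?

10

Y alone covers North, Midtown, Airport — every zone.
Total opening cost: 10.
No cover costs less than 10.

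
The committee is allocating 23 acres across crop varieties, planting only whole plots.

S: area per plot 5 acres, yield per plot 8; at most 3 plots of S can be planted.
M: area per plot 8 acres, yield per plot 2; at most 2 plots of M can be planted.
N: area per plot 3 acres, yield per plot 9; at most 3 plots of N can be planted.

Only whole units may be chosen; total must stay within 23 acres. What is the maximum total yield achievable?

3×S and 2×N: area 21 ≤ 23, yield 3·8 + 2·9 = 42.
2×S and 3×N: area 19 ≤ 23, yield 2·8 + 3·9 = 43.
Best is 43.

43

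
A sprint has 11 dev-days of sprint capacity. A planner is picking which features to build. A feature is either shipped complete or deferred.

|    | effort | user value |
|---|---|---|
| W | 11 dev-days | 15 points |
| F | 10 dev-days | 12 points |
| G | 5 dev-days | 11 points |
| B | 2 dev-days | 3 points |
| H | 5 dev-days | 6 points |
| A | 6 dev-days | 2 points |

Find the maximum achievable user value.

17

This is an integer program with binary decision variables.
Take G and H: effort 5 + 5 = 10 ≤ 11, user value 11 + 6 = 17.
No other feasible combination does better.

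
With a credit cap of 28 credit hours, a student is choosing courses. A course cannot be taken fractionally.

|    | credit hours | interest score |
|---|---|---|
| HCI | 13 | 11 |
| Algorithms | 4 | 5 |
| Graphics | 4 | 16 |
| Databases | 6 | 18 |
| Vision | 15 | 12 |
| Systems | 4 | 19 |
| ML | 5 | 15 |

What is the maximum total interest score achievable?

73

Take Algorithms, Graphics, Databases, Systems, and ML: credit hours 4 + 4 + 6 + 4 + 5 = 23 ≤ 28, interest score 5 + 16 + 18 + 19 + 15 = 73.
No other feasible combination does better.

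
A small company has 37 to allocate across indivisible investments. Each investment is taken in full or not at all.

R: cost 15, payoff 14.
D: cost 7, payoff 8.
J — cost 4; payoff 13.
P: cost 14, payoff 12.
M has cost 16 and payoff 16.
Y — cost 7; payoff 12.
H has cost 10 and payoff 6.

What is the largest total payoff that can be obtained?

Take D, J, M, and Y: cost 7 + 4 + 16 + 7 = 34 ≤ 37, payoff 8 + 13 + 16 + 12 = 49.
No other feasible combination does better.

49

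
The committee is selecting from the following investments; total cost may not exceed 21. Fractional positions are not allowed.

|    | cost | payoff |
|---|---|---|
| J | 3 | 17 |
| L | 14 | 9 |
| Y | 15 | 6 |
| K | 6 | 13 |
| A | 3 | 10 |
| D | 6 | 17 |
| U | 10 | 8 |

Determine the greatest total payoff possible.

57

Take J, K, A, and D: cost 3 + 6 + 3 + 6 = 18 ≤ 21, payoff 17 + 13 + 10 + 17 = 57.
No other feasible combination does better.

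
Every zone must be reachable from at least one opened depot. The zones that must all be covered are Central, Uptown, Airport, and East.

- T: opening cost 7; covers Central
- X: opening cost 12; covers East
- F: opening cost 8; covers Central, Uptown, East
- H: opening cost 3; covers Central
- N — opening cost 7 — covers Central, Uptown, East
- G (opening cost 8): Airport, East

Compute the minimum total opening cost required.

15

Choose N and G: together they cover Central, Uptown, Airport, East — every zone.
Total opening cost: 7 + 8 = 15.
No cover costs less than 15.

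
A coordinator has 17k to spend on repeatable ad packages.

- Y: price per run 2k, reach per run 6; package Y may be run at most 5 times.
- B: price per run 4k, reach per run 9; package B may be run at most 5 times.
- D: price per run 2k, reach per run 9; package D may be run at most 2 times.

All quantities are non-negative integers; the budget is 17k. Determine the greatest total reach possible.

D has the best ratio (9/2); taking only D gives at most 2×9 = 18 (stopped by the supply cap of 2).
Mixing does better — 4×Y, 1×B, and 2×D: price 16 ≤ 17, reach 4·6 + 1·9 + 2·9 = 51.

51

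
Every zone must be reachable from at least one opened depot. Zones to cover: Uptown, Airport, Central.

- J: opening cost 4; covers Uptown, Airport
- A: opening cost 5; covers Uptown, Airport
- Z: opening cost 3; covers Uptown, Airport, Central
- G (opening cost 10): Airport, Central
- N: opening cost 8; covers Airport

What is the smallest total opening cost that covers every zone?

3

Z alone covers Uptown, Airport, Central — every zone.
Total opening cost: 3.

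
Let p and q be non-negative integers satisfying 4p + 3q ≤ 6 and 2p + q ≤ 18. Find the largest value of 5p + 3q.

6

The continuous relaxation peaks at (1.5, 0) with value 7.50; rounding to a feasible lattice point costs some objective.
(p,q)=(0,2): 4·0+3·2=6≤6, 2·0+1·2=2≤18, objective 6.
(p,q)=(1,0): 4·1+3·0=4≤6, 2·1+1·0=2≤18, objective 5.
(p,q)=(0,1): 4·0+3·1=3≤6, 2·0+1·1=1≤18, objective 3.
(p,q)=(0,0): 4·0+3·0=0≤6, 2·0+1·0=0≤18, objective 0.
The best lattice point is (0,2), giving 6.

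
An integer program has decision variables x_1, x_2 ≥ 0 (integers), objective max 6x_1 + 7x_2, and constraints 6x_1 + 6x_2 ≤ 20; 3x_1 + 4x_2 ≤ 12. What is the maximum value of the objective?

(x_1,x_2)=(0,3) is feasible, giving 21.
(x_1,x_2)=(1,2) is feasible, giving 20.
(x_1,x_2)=(2,1) is feasible, giving 19.
The best lattice point is (0,3), giving 21.

21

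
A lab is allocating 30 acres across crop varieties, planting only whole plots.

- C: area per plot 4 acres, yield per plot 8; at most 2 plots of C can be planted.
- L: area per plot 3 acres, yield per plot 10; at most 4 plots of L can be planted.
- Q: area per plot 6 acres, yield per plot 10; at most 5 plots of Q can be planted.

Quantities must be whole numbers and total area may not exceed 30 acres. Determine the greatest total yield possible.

70

Take 4×L and 3×Q: area 30 ≤ 30, yield 4·10 + 3·10 = 70.
L has the best ratio (10/3) and is taken to its limit of 4; remaining capacity is filled optimally with the others.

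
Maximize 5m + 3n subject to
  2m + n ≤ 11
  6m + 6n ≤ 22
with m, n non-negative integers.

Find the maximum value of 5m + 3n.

The continuous relaxation peaks at (3.67, 0) with value 18.33; rounding to a feasible lattice point costs some objective.
(m,n)=(3,0) is feasible, giving 15.
(m,n)=(2,1) is feasible, giving 13.
(m,n)=(2,0) is feasible, giving 10.
The best lattice point is (3,0), giving 15.

15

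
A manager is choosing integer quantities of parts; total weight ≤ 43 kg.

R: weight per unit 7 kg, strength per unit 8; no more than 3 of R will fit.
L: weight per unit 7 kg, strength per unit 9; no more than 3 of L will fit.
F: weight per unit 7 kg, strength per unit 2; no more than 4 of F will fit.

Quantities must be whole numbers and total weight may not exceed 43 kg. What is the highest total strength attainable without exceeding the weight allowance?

Take 3×R and 3×L: weight 42 ≤ 43, strength 3·8 + 3·9 = 51.
L has the best ratio (9/7) and is taken to its limit of 3; remaining capacity is filled optimally with the others.

51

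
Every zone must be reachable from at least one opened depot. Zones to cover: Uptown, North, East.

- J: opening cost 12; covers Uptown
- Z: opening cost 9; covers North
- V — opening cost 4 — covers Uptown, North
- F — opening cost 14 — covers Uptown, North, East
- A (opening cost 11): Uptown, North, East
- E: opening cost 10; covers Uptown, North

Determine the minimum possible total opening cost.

11

The greedy cost-per-new-zone heuristic would pick V and A for 15, but a cheaper cover exists.
A alone covers Uptown, North, East — every zone.
Total opening cost: 11.
No cover costs less than 11.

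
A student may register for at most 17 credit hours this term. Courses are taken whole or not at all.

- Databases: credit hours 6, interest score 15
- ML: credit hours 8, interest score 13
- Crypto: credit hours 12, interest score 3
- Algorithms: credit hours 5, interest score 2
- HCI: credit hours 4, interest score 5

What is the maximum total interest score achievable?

28

Allowing fractional choices, the relaxed optimum would be about 31.8, but courses are indivisible.
Databases + Algorithms + HCI: credit hours 6 + 5 + 4 = 15 ≤ 17, interest score 15 + 2 + 5 = 22.
Databases + HCI: credit hours 6 + 4 = 10 ≤ 17, interest score 15 + 5 = 20.
Databases + ML: credit hours 6 + 8 = 14 ≤ 17, interest score 15 + 13 = 28.
Best is Databases and ML with total interest score 28.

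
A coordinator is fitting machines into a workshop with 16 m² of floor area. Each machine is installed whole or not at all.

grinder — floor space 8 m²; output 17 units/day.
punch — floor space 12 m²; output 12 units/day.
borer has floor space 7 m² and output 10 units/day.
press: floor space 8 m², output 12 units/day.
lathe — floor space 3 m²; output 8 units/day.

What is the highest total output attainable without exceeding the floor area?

Allowing fractional choices, the relaxed optimum would be about 32.5, but machines are indivisible.
grinder + borer: floor space 8 + 7 = 15 ≤ 16, output 17 + 10 = 27.
grinder + lathe: floor space 8 + 3 = 11 ≤ 16, output 17 + 8 = 25.
grinder + press: floor space 8 + 8 = 16 ≤ 16, output 17 + 12 = 29.
Best is grinder and press with total output 29.

29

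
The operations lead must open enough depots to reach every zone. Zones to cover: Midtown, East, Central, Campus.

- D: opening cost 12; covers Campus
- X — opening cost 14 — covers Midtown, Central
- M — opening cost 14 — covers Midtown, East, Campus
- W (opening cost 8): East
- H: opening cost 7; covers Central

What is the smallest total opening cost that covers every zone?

Choose M and H: together they cover Midtown, East, Central, Campus — every zone.
Total opening cost: 14 + 7 = 21.

21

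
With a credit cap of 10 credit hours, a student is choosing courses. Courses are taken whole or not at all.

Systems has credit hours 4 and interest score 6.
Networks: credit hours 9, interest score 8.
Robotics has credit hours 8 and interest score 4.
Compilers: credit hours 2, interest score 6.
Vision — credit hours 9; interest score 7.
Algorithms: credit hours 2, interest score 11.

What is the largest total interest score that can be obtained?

Allowing fractional choices, the relaxed optimum would be about 24.8, but courses are indivisible.
Systems + Algorithms: credit hours 4 + 2 = 6 ≤ 10, interest score 6 + 11 = 17.
Systems + Compilers + Algorithms: credit hours 4 + 2 + 2 = 8 ≤ 10, interest score 6 + 6 + 11 = 23.
Compilers + Algorithms: credit hours 2 + 2 = 4 ≤ 10, interest score 6 + 11 = 17.
Best is Systems, Compilers, and Algorithms with total interest score 23.

23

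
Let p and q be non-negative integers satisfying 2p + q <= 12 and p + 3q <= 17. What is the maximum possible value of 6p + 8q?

Relaxing integrality, the LP optimum is 58.00 at (p,q) = (3.8, 4.4), which is not an integer point.
(p,q)=(4,4): 2·4+1·4=12≤12, 1·4+3·4=16≤17, objective 56.
(p,q)=(2,5): 2·2+1·5=9≤12, 1·2+3·5=17≤17, objective 52.
(p,q)=(3,4): 2·3+1·4=10≤12, 1·3+3·4=15≤17, objective 50.
(p,q)=(4,3): 2·4+1·3=11≤12, 1·4+3·3=13≤17, objective 48.
No feasible integer point exceeds 56.

56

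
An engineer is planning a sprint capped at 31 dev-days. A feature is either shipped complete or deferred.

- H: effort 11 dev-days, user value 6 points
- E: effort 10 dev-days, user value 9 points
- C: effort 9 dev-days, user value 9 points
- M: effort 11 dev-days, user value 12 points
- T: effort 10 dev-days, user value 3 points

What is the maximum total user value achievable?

30

Take E, C, and M: effort 10 + 9 + 11 = 30 ≤ 31, user value 9 + 9 + 12 = 30.
No other feasible combination does better.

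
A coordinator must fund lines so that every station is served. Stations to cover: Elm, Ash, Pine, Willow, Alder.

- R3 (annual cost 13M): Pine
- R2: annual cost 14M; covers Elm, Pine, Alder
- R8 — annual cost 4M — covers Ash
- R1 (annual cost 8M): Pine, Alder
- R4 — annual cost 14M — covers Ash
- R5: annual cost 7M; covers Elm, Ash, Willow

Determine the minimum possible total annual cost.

Choose R1 and R5: together they cover Elm, Ash, Pine, Willow, Alder — every station.
Total annual cost: 8 + 7 = 15.
No cover costs less than 15.

15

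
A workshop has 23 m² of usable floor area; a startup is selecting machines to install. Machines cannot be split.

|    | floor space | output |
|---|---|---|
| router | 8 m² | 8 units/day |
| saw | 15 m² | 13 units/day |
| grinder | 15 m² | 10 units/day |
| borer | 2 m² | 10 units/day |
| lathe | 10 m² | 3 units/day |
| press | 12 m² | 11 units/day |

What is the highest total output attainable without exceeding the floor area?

29

router + borer + press: floor space 8 + 2 + 12 = 22 ≤ 23, output 8 + 10 + 11 = 29.
saw + borer: floor space 15 + 2 = 17 ≤ 23, output 13 + 10 = 23.
Best is router, borer, and press with total output 29.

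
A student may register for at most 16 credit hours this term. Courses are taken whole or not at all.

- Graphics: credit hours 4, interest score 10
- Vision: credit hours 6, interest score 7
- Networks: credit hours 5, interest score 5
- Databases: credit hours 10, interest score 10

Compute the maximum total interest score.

Take Graphics, Vision, and Networks: credit hours 4 + 6 + 5 = 15 ≤ 16, interest score 10 + 7 + 5 = 22.
No other feasible combination does better.

22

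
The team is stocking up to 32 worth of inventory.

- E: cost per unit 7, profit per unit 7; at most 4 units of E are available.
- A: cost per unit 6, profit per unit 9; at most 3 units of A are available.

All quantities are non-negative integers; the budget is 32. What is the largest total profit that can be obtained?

Take 2×E and 3×A: cost 32 ≤ 32, profit 2·7 + 3·9 = 41.
A has the best ratio (9/6) and is taken to its limit of 3; remaining capacity is filled optimally with the others.

41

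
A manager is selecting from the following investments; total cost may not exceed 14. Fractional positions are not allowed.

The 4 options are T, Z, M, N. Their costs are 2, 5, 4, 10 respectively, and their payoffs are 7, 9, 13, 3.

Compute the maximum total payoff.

This is an integer program with binary decision variables.
Allowing fractional choices, the relaxed optimum would be about 29.9, but investments are indivisible.
Z + M: cost 5 + 4 = 9 ≤ 14, payoff 9 + 13 = 22.
T + Z + M: cost 2 + 5 + 4 = 11 ≤ 14, payoff 7 + 9 + 13 = 29.
T + M: cost 2 + 4 = 6 ≤ 14, payoff 7 + 13 = 20.
Best is T, Z, and M with total payoff 29.

29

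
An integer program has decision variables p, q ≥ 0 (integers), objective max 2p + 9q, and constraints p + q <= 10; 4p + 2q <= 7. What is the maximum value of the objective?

Relaxing integrality, the LP optimum is 31.50 at (p,q) = (0, 3.5), which is not an integer point.
(p,q)=(0,3): 1·0+1·3=3≤10, 4·0+2·3=6≤7, objective 27.
(p,q)=(0,2): 1·0+1·2=2≤10, 4·0+2·2=4≤7, objective 18.
Maximum is 27 at (p,q)=(0,3).

27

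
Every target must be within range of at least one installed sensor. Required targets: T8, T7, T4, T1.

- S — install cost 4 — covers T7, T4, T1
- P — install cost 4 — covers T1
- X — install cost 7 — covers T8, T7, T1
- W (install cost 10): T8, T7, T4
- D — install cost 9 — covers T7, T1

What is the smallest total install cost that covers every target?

11

Choose S and X: together they cover T8, T7, T4, T1 — every target.
Total install cost: 4 + 7 = 11.
No cover costs less than 11.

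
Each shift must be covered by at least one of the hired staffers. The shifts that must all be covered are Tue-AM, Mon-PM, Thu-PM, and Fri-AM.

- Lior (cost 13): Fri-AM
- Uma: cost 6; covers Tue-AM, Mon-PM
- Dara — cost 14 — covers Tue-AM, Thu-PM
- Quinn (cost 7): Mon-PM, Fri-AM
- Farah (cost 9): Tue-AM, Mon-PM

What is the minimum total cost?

The greedy cost-per-new-shift heuristic would pick Uma, Quinn, and Dara for 27, but a cheaper cover exists.
Choose Dara and Quinn: together they cover Tue-AM, Mon-PM, Thu-PM, Fri-AM — every shift.
Total cost: 14 + 7 = 21.
No cover costs less than 21.

21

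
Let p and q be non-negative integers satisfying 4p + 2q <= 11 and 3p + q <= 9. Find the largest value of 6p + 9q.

45

The continuous relaxation peaks at (0, 5.5) with value 49.50; rounding to a feasible lattice point costs some objective.
(p,q)=(0,5): 4·0+2·5=10≤11, 3·0+1·5=5≤9, objective 45.
(p,q)=(0,4): 4·0+2·4=8≤11, 3·0+1·4=4≤9, objective 36.
No feasible integer point exceeds 45.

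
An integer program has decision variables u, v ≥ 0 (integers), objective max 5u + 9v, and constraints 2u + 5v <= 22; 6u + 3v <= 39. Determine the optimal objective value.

The continuous relaxation peaks at (5.38, 2.25) with value 47.12; rounding to a feasible lattice point costs some objective.
(u,v)=(5,2): 2·5+5·2=20≤22, 6·5+3·2=36≤39, objective 43.
(u,v)=(6,1): 2·6+5·1=17≤22, 6·6+3·1=39≤39, objective 39.
The best lattice point is (5,2), giving 43.

43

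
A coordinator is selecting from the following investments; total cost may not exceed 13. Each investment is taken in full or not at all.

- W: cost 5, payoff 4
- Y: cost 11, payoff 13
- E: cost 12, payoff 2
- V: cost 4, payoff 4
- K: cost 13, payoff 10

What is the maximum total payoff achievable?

Take Y: cost 11 ≤ 13, payoff 13.
No other feasible combination does better.

13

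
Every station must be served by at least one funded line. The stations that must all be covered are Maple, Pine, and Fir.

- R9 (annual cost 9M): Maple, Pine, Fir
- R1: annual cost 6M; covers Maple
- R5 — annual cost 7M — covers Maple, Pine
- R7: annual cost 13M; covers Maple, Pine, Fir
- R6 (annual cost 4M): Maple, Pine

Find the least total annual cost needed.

R9 alone covers Maple, Pine, Fir — every station.
Total annual cost: 9.

9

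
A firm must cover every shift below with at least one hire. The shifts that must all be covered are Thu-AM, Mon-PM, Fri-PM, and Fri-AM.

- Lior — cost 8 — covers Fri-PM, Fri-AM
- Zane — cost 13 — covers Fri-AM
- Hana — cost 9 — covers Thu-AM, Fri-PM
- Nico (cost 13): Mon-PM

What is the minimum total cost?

Choose Lior, Hana, and Nico: together they cover Thu-AM, Mon-PM, Fri-PM, Fri-AM — every shift.
Total cost: 8 + 9 + 13 = 30.

30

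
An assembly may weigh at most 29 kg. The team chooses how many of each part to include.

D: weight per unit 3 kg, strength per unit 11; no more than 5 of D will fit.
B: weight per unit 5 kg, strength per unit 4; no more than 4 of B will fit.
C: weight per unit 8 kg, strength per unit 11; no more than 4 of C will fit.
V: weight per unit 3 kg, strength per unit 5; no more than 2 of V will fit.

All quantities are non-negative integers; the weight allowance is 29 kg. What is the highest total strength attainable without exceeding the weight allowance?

76

Take 5×D, 1×C, and 2×V: weight 29 ≤ 29, strength 5·11 + 1·11 + 2·5 = 76.
D has the best ratio (11/3) and is taken to its limit of 5; remaining capacity is filled optimally with the others.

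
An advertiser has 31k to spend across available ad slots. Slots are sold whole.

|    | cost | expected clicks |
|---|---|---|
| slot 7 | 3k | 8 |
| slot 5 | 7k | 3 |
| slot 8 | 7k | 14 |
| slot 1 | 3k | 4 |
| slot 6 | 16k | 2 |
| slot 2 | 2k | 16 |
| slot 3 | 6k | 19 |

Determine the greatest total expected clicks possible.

64

slot 7 + slot 5 + slot 8 + slot 1 + slot 2 + slot 3: cost 3 + 7 + 7 + 3 + 2 + 6 = 28 ≤ 31, expected clicks 8 + 3 + 14 + 4 + 16 + 19 = 64.
slot 7 + slot 5 + slot 8 + slot 2 + slot 3: cost 3 + 7 + 7 + 2 + 6 = 25 ≤ 31, expected clicks 8 + 3 + 14 + 16 + 19 = 60.
slot 7 + slot 8 + slot 1 + slot 2 + slot 3: cost 3 + 7 + 3 + 2 + 6 = 21 ≤ 31, expected clicks 8 + 14 + 4 + 16 + 19 = 61.
Best is slot 7, slot 5, slot 8, slot 1, slot 2, and slot 3 with total expected clicks 64.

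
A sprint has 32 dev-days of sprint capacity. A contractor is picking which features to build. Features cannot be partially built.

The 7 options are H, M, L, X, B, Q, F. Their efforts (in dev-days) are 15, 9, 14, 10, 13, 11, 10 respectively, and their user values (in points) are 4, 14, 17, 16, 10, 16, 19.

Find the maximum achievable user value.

51

This is an integer program with binary decision variables.
X + Q + F: effort 10 + 11 + 10 = 31 ≤ 32, user value 16 + 16 + 19 = 51.
M + X + F: effort 9 + 10 + 10 = 29 ≤ 32, user value 14 + 16 + 19 = 49.
Best is X, Q, and F with total user value 51.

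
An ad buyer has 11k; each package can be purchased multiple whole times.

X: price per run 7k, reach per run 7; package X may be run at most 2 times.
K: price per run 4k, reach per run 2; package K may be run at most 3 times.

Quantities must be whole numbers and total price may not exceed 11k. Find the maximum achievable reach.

9

This is a bounded integer knapsack.
1×X: price 7 ≤ 11, reach 1·7 = 7.
1×X and 1×K: price 11 ≤ 11, reach 1·7 + 1·2 = 9.
Best is 9.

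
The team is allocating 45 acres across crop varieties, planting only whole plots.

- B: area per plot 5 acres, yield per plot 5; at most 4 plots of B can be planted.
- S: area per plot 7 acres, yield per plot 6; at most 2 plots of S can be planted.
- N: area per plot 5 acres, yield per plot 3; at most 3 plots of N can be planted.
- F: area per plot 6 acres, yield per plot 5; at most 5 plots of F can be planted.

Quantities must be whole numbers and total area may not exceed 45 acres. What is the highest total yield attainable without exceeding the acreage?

3×B and 5×F: area 45 ≤ 45, yield 3·5 + 5·5 = 40.
4×B, 1×S, and 3×F: area 45 ≤ 45, yield 4·5 + 1·6 + 3·5 = 41.
Best is 41.

41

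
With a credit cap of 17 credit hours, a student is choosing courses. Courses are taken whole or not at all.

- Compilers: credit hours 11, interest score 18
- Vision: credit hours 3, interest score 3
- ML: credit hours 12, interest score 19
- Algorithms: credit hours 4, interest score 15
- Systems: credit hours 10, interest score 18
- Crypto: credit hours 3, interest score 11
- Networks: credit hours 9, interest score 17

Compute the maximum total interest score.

44

This is an integer program with binary decision variables.
Allowing fractional choices, the relaxed optimum would be about 44.8, but courses are indivisible.
Algorithms + Crypto + Networks: credit hours 4 + 3 + 9 = 16 ≤ 17, interest score 15 + 11 + 17 = 43.
Algorithms + Systems + Crypto: credit hours 4 + 10 + 3 = 17 ≤ 17, interest score 15 + 18 + 11 = 44.
Best is Algorithms, Systems, and Crypto with total interest score 44.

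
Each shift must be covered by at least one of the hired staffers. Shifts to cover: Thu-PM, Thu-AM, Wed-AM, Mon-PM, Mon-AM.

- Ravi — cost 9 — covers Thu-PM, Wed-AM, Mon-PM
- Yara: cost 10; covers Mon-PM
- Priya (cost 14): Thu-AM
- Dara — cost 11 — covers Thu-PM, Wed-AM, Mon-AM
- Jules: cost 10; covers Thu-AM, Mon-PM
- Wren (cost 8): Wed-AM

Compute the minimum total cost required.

The greedy cost-per-new-shift heuristic would pick Ravi, Jules, and Dara for 30, but a cheaper cover exists.
Choose Dara and Jules: together they cover Thu-PM, Thu-AM, Wed-AM, Mon-PM, Mon-AM — every shift.
Total cost: 11 + 10 = 21.
No cover costs less than 21.

21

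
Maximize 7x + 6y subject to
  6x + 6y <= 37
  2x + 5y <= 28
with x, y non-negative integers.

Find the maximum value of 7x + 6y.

42

The continuous relaxation peaks at (6.17, 0) with value 43.17; rounding to a feasible lattice point costs some objective.
(x,y)=(6,0): 6·6+6·0=36≤37, 2·6+5·0=12≤28, objective 42.
(x,y)=(5,1): 6·5+6·1=36≤37, 2·5+5·1=15≤28, objective 41.
(x,y)=(5,0): 6·5+6·0=30≤37, 2·5+5·0=10≤28, objective 35.
Maximum is 42 at (x,y)=(6,0).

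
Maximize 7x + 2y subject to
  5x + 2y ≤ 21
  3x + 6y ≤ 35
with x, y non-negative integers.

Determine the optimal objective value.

Relaxing integrality, the LP optimum is 29.40 at (x,y) = (4.2, 0), which is not an integer point.
(x,y)=(4,0): 5·4+2·0=20≤21, 3·4+6·0=12≤35, objective 28.
(x,y)=(3,1): 5·3+2·1=17≤21, 3·3+6·1=15≤35, objective 23.
(x,y)=(3,0): 5·3+2·0=15≤21, 3·3+6·0=9≤35, objective 21.
Maximum is 28 at (x,y)=(4,0).

28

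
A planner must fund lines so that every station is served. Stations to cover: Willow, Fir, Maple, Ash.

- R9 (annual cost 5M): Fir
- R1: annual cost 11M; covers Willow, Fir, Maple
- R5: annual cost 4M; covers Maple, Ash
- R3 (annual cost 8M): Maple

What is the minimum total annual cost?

15

This is an integer covering problem.
The greedy cost-per-new-station heuristic would pick R5, R9, and R1 for 20, but a cheaper cover exists.
Choose R1 and R5: together they cover Willow, Fir, Maple, Ash — every station.
Total annual cost: 11 + 4 = 15.
No cover costs less than 15.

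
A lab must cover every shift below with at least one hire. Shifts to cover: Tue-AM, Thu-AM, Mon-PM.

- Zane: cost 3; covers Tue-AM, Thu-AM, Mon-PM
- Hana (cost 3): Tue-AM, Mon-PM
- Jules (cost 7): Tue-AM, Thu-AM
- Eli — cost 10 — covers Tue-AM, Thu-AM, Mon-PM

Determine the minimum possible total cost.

3

Zane alone covers Tue-AM, Thu-AM, Mon-PM — every shift.
Total cost: 3.
No cover costs less than 3.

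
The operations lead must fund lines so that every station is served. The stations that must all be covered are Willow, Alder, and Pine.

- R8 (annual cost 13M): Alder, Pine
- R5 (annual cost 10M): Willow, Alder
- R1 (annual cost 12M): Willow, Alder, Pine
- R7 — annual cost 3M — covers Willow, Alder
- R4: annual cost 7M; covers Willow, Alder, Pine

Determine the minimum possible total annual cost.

7

This is an integer covering problem.
The greedy cost-per-new-station heuristic would pick R7 and R4 for 10, but a cheaper cover exists.
R4 alone covers Willow, Alder, Pine — every station.
Total annual cost: 7.
No cover costs less than 7.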